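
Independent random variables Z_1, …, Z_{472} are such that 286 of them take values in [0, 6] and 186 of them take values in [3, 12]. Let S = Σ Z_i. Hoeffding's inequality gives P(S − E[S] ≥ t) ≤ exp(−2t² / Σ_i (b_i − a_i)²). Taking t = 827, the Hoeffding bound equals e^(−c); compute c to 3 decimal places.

Σ(b_i − a_i)² = 286·6² + 186·9² = 25362.
c = 2t² / 25362 = 2·827² / 25362 = 53.9334.

53.933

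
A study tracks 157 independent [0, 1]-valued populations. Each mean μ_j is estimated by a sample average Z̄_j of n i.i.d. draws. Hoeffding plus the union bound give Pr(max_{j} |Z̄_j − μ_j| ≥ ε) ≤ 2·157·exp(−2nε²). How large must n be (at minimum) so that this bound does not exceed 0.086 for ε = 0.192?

112

Need 2·157·exp(−2nε²) ≤ 0.086, i.e. exp(−2nε²) ≤ 0.086/314.
So 2nε² ≥ ln(314/0.086) = 8.202801.
Hence n ≥ 8.202801/(2·0.192²) = 111.258.
The smallest integer n is 112.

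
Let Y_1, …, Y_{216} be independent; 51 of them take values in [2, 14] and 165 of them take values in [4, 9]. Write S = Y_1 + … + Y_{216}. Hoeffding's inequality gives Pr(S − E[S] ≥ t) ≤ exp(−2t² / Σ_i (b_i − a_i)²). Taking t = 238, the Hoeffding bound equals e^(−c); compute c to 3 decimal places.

9.878

Σ(b_i − a_i)² = 51·12² + 165·5² = 11469.
c = 2t² / 11469 = 2·238² / 11469 = 9.8778.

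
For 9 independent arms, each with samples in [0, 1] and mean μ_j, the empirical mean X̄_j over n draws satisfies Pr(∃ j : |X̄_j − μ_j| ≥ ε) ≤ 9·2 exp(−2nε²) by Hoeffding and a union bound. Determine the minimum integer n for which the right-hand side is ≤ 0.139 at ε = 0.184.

Need 2·9·exp(−2nε²) ≤ 0.139, i.e. exp(−2nε²) ≤ 0.139/18.
So 2nε² ≥ ln(18/0.139) = 4.863653.
Hence n ≥ 4.863653/(2·0.184²) = 71.829.
The smallest integer n is 72.

72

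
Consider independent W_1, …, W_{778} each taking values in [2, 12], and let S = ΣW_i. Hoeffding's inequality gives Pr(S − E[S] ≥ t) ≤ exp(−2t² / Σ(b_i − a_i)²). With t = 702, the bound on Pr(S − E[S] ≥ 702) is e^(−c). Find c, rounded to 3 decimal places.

12.668

Σ(b_i − a_i)² = 778·(10)² = 77800.
c = 2t²/77800 = 2·702²/77800 = 12.6685.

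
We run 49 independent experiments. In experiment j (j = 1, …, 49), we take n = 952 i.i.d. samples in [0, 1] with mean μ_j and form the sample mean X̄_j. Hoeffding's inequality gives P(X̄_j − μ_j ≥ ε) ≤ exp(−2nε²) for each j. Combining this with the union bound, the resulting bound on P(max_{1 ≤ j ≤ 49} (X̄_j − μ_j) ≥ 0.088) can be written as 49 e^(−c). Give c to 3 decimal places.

14.745

Union bound over the 49 events: P(max_{1 ≤ j ≤ 49} (X̄_j − μ_j) ≥ 0.088) ≤ 49·exp(−2nε²) = 49 exp(−2·952·0.088²).
So c = 2·952·0.088² = 14.7446.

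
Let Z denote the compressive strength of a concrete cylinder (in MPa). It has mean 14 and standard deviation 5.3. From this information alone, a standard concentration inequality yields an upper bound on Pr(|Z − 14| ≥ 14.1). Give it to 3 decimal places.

0.141

Mean and variance are known, so Chebyshev's inequality applies.
Chebyshev: Pr(|Z − μ| ≥ t) ≤ Var(Z)/t².
Var(Z) = σ² = 5.3² = 28.09.
Bound = 28.09 / 198.81 = 0.1413.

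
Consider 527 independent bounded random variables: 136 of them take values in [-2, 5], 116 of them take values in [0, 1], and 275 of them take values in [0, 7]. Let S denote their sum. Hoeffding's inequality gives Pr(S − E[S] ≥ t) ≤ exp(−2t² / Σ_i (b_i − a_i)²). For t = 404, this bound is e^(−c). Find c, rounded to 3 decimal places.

16.116

Σ(b_i − a_i)² = 136·7² + 116·1² + 275·7² = 20255.
c = 2t² / 20255 = 2·404² / 20255 = 16.1161.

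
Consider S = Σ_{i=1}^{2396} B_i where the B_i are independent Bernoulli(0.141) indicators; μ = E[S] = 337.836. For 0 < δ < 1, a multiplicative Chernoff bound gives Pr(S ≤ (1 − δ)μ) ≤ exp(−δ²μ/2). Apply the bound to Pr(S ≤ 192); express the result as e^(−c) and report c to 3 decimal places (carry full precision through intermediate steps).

31.477

Write 192 = (1 − δ)μ, so δ = 1 − 192/337.836 = 0.4316769…
Then the exponent is δ²μ/2 = (μ − 192)²/(2μ) = 31.477017.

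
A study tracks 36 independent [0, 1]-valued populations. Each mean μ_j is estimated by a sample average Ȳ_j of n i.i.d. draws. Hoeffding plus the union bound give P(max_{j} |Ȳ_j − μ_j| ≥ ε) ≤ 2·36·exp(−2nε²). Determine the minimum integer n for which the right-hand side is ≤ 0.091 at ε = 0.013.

Need 2·36·exp(−2nε²) ≤ 0.091, i.e. exp(−2nε²) ≤ 0.091/72.
So 2nε² ≥ ln(72/0.091) = 6.673562.
Hence n ≥ 6.673562/(2·0.013²) = 19744.266.
The smallest integer n is 19745.

19745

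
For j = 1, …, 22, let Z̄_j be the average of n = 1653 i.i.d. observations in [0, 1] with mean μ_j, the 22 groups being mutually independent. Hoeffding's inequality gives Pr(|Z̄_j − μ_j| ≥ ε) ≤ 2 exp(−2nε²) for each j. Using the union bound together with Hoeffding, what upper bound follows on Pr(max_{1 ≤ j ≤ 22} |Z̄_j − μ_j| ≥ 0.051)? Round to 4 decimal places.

Per-experiment Hoeffding bound: 2·exp(−2·1653·0.051²) = 2·exp(−8.59891) = 0.00036861.
Union bound over 22 events: 22·0.00036861 = 0.00811.

0.0081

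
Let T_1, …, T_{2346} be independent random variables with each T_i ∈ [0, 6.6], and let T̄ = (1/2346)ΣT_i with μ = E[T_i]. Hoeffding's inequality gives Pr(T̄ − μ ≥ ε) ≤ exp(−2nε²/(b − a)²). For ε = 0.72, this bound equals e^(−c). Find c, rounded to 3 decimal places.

c = 2nε²/(b − a)² = 2·2346·0.72² / 6.6² = 55.8387.

55.839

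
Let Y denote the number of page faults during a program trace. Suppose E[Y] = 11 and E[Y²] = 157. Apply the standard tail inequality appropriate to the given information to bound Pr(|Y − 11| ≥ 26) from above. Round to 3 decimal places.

The first two moments determine the variance, so Chebyshev's inequality is the sharpest standard bound available.
Var(Y) = E[Y²] − (E[Y])² = 157 − 121 = 36.
Chebyshev's inequality: Pr(|Y − μ| ≥ t) ≤ Var(Y)/t² = 36/676 = 0.0533.

0.053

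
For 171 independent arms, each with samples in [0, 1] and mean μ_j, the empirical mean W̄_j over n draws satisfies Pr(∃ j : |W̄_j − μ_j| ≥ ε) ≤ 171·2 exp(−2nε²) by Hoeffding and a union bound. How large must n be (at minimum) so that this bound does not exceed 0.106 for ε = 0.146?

190

Need 2·171·exp(−2nε²) ≤ 0.106, i.e. exp(−2nε²) ≤ 0.106/342.
So 2nε² ≥ ln(342/0.106) = 8.079127.
Hence n ≥ 8.079127/(2·0.146²) = 189.509.
The smallest integer n is 190.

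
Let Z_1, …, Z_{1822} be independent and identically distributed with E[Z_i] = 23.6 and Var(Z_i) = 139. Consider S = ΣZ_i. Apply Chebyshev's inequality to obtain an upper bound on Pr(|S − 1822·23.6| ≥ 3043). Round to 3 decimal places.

Var(S) = n·Var(Z_i) = 1822·139 = 253258.
Chebyshev: Pr(|S − 1822·23.6| ≥ 3043) ≤ Var(S)/3043² = 253258/9259849 = 0.0274.

0.027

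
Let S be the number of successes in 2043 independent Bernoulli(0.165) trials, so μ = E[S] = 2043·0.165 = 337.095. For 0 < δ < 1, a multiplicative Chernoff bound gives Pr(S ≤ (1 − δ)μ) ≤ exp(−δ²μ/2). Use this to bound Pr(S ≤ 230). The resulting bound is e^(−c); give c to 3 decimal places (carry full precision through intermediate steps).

17.012

Write 230 = (1 − δ)μ, so δ = 1 − 230/337.095 = 0.3176998…
Then the exponent is δ²μ/2 = (μ − 230)²/(2μ) = 17.012028.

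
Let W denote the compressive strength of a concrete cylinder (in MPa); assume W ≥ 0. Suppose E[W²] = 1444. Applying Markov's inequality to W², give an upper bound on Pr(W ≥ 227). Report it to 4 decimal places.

0.0280

Since W ≥ 0, the event {W ≥ 227} is the same as {W² ≥ 51529}.
Markov's inequality applied to W² gives Pr(W² ≥ 51529) ≤ E[W²]/51529 = 1444/51529 = 0.0280.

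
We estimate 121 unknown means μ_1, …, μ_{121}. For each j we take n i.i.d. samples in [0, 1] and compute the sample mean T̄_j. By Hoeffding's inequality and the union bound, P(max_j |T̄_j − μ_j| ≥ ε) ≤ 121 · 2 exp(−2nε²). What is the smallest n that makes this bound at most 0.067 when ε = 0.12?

285

Need 2·121·exp(−2nε²) ≤ 0.067, i.e. exp(−2nε²) ≤ 0.067/242.
So 2nε² ≥ ln(242/0.067) = 8.192000.
Hence n ≥ 8.192000/(2·0.12²) = 284.444.
The smallest integer n is 285.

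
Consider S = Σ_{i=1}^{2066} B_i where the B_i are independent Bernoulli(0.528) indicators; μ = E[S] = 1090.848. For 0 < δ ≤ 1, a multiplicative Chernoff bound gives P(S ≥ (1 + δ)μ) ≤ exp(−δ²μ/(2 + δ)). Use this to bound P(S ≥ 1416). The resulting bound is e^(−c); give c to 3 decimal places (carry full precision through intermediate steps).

Write 1416 = (1 + δ)μ, so δ = 1416/1090.848 − 1 = 0.2980727…
Then the exponent is δ²μ/(2 + δ) = (1416 − μ)² / (μ·(2 + δ)) = 42.174006.

42.174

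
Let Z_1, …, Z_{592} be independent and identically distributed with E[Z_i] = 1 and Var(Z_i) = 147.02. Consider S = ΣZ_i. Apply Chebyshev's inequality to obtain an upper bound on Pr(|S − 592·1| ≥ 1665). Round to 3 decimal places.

Var(S) = n·Var(Z_i) = 592·147.02 = 87035.84.
Chebyshev: Pr(|S − 592·1| ≥ 1665) ≤ Var(S)/1665² = 87035.84/2772225 = 0.0314.

0.031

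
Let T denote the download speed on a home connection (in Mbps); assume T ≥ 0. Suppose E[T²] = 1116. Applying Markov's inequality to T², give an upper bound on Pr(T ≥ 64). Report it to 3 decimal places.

0.272

Since T ≥ 0, the event {T ≥ 64} is the same as {T² ≥ 4096}.
Markov's inequality applied to T² gives Pr(T² ≥ 4096) ≤ E[T²]/4096 = 1116/4096 = 0.2725.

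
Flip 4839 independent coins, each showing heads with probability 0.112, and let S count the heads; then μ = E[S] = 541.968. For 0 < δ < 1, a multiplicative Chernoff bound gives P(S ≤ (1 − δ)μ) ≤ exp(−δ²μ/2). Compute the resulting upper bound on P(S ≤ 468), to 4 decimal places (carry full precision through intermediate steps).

0.0064

Write 468 = (1 − δ)μ, so δ = 1 − 468/541.968 = 0.1364804…
Then the exponent is δ²μ/2 = (μ − 468)²/(2μ) = 5.047590.
Bound = exp(−5.047590) = 0.00642.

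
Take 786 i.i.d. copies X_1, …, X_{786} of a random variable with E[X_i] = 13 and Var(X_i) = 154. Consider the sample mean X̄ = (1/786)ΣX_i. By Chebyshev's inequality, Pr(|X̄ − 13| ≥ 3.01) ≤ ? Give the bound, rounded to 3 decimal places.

Var(X̄) = Var(X_i)/n = 154/786 = 0.19593.
Chebyshev: Pr(|X̄ − 13| ≥ 3.01) ≤ Var(X̄)/(3.01)² = 154/(786·3.01²) = 0.0216.

0.022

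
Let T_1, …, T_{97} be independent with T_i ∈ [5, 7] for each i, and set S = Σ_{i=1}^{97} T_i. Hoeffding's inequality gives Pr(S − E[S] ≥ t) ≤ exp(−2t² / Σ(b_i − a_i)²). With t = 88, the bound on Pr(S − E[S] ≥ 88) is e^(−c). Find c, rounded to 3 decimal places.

Σ(b_i − a_i)² = 97·(2)² = 388.
c = 2t²/388 = 2·88²/388 = 39.9175.

39.918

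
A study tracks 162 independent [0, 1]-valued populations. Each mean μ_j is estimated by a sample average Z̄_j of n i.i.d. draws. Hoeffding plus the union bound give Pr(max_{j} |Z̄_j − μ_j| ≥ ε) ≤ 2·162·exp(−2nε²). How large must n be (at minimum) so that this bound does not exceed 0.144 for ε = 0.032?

3769

Need 2·162·exp(−2nε²) ≤ 0.144, i.e. exp(−2nε²) ≤ 0.144/324.
So 2nε² ≥ ln(324/0.144) = 7.718685.
Hence n ≥ 7.718685/(2·0.032²) = 3768.889.
The smallest integer n is 3769.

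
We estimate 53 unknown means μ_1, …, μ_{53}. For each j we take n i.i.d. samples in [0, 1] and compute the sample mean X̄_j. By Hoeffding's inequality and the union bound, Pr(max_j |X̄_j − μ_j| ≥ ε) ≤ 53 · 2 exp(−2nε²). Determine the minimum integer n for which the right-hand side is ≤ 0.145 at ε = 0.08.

Need 2·53·exp(−2nε²) ≤ 0.145, i.e. exp(−2nε²) ≤ 0.145/106.
So 2nε² ≥ ln(106/0.145) = 6.594461.
Hence n ≥ 6.594461/(2·0.08²) = 515.192.
The smallest integer n is 516.

516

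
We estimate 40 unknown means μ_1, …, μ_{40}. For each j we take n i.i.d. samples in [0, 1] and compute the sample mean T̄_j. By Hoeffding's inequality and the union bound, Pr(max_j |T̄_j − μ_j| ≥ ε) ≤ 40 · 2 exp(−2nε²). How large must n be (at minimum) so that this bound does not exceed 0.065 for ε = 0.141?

Need 2·40·exp(−2nε²) ≤ 0.065, i.e. exp(−2nε²) ≤ 0.065/80.
So 2nε² ≥ ln(80/0.065) = 7.115395.
Hence n ≥ 7.115395/(2·0.141²) = 178.950.
The smallest integer n is 179.

179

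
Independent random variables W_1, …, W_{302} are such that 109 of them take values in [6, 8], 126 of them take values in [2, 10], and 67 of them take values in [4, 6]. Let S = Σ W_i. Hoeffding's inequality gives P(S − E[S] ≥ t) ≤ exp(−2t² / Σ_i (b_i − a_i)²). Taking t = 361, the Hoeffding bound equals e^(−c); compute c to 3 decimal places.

29.727

Σ(b_i − a_i)² = 109·2² + 126·8² + 67·2² = 8768.
c = 2t² / 8768 = 2·361² / 8768 = 29.7265.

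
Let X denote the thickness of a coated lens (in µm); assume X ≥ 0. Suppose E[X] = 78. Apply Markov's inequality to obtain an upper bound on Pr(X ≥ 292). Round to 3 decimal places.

0.267

Markov's inequality: for a non-negative random variable, Pr(X ≥ a) ≤ E[X]/a.
Here E[X] = 78 and a = 292, so the bound is 78/292 = 0.2671.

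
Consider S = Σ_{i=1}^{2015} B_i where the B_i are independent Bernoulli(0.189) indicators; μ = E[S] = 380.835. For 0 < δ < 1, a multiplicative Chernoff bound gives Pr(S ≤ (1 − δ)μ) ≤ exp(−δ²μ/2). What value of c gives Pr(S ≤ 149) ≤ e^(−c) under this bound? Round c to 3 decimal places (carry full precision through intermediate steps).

Write 149 = (1 − δ)μ, so δ = 1 − 149/380.835 = 0.6087544…
Then the exponent is δ²μ/2 = (μ − 149)²/(2μ) = 70.565294.

70.565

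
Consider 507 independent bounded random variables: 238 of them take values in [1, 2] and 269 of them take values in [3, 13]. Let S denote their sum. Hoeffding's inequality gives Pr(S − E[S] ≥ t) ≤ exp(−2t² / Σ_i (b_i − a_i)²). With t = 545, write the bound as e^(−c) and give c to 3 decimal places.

21.890

Σ(b_i − a_i)² = 238·1² + 269·10² = 27138.
c = 2t² / 27138 = 2·545² / 27138 = 21.8900.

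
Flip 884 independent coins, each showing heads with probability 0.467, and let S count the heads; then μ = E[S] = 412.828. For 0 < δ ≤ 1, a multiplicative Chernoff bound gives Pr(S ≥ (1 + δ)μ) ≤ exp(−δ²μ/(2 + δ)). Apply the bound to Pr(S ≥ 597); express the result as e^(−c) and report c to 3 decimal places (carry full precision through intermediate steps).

33.589

Write 597 = (1 + δ)μ, so δ = 597/412.828 − 1 = 0.4461228…
Then the exponent is δ²μ/(2 + δ) = (597 − μ)² / (μ·(2 + δ)) = 33.589211.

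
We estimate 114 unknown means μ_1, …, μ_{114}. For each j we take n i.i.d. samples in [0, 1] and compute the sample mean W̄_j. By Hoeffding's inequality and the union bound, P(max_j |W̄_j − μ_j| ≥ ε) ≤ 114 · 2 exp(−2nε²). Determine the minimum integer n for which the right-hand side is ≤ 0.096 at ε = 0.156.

160

Need 2·114·exp(−2nε²) ≤ 0.096, i.e. exp(−2nε²) ≤ 0.096/228.
So 2nε² ≥ ln(228/0.096) = 7.772753.
Hence n ≥ 7.772753/(2·0.156²) = 159.697.
The smallest integer n is 160.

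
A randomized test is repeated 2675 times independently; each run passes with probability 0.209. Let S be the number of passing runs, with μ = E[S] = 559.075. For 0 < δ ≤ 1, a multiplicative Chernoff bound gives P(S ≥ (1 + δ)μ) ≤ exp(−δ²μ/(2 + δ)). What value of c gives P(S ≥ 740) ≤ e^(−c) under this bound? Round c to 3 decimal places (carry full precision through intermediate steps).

Write 740 = (1 + δ)μ, so δ = 740/559.075 − 1 = 0.3236149…
Then the exponent is δ²μ/(2 + δ) = (740 − μ)² / (μ·(2 + δ)) = 25.197818.

25.198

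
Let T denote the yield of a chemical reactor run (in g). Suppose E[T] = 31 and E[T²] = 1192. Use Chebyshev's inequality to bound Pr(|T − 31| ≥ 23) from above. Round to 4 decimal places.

0.4367

Var(T) = E[T²] − (E[T])² = 1192 − 961 = 231.
Chebyshev's inequality: Pr(|T − μ| ≥ t) ≤ Var(T)/t² = 231/529 = 0.4367.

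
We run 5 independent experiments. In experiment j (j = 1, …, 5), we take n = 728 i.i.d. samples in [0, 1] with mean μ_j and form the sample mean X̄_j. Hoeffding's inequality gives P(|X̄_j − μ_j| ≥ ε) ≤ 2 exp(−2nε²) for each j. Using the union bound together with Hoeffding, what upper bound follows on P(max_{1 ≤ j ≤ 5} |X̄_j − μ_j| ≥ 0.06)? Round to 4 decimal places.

Per-experiment Hoeffding bound: 2·exp(−2·728·0.06²) = 2·exp(−5.24160) = 0.010584.
Union bound over 5 events: 5·0.010584 = 0.05292.

0.0529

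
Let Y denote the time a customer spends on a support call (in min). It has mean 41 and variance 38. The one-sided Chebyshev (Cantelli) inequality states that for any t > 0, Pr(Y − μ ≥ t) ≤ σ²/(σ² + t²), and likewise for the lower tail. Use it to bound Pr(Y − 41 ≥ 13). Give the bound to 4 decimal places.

Here σ² = 38 and t = 13, so σ² + t² = 207.
Cantelli's bound: 38/207 = 0.1836.

0.1836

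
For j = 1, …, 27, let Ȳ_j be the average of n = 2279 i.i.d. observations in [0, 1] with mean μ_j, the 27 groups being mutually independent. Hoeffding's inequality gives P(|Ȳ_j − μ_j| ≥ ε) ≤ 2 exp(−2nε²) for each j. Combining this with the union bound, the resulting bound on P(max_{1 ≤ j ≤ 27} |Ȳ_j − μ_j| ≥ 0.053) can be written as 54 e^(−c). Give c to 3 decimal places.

12.803

Union bound over the 27 events: P(max_{1 ≤ j ≤ 27} |Ȳ_j − μ_j| ≥ 0.053) ≤ 27·2·exp(−2nε²) = 54 exp(−2·2279·0.053²).
So c = 2·2279·0.053² = 12.8034.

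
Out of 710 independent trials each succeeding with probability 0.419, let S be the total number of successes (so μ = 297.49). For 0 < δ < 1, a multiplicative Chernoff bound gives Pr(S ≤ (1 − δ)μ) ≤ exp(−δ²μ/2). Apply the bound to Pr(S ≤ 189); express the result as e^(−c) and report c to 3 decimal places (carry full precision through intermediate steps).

Write 189 = (1 − δ)μ, so δ = 1 − 189/297.49 = 0.3646845…
Then the exponent is δ²μ/2 = (μ − 189)²/(2μ) = 19.782312.

19.782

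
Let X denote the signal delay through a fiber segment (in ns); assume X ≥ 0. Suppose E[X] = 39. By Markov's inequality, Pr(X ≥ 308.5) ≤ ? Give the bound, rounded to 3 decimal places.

0.126

Markov's inequality: for a non-negative random variable, Pr(X ≥ a) ≤ E[X]/a.
Here E[X] = 39 and a = 308.5, so the bound is 39/308.5 = 0.1264.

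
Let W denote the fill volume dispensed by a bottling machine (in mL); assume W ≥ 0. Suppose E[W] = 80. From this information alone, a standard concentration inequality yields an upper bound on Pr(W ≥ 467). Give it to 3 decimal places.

Only the mean of a non-negative variable is known, so Markov's inequality is the applicable tail bound.
Markov's inequality: for a non-negative random variable, Pr(W ≥ a) ≤ E[W]/a.
Here E[W] = 80 and a = 467, so the bound is 80/467 = 0.1713.

0.171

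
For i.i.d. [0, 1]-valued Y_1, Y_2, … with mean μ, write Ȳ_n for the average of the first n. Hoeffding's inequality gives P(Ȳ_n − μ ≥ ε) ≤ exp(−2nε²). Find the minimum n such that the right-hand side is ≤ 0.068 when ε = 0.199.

Require exp(−2nε²) ≤ 0.068, i.e. 2nε² ≥ ln(1/0.068) = 2.688248.
So n ≥ 2.688248 / (2·0.199²) = 33.942.
The smallest integer n is 34.

34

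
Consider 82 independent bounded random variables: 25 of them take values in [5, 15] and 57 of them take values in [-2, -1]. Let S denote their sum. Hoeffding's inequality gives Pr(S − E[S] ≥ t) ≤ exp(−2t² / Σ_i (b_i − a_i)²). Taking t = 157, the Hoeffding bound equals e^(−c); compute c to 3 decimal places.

Σ(b_i − a_i)² = 25·10² + 57·1² = 2557.
c = 2t² / 2557 = 2·157² / 2557 = 19.2796.

19.280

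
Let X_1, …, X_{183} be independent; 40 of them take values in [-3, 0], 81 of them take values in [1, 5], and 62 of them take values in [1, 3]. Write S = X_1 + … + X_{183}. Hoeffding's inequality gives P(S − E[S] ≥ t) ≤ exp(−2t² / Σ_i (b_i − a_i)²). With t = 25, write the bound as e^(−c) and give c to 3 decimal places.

0.657

Σ(b_i − a_i)² = 40·3² + 81·4² + 62·2² = 1904.
c = 2t² / 1904 = 2·25² / 1904 = 0.6565.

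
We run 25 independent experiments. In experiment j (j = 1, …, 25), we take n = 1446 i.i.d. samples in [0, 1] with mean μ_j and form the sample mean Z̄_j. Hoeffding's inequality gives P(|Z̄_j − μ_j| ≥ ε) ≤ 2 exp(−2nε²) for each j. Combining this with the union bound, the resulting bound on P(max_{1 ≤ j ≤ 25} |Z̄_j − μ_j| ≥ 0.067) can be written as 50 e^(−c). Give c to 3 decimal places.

12.982

Union bound over the 25 events: P(max_{1 ≤ j ≤ 25} |Z̄_j − μ_j| ≥ 0.067) ≤ 25·2·exp(−2nε²) = 50 exp(−2·1446·0.067²).
So c = 2·1446·0.067² = 12.9822.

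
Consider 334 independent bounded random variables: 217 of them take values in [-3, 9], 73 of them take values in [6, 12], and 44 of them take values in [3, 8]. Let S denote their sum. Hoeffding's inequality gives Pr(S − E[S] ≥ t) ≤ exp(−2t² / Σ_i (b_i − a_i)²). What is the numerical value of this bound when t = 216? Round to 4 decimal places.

0.0694

Σ(b_i − a_i)² = 217·12² + 73·6² + 44·5² = 34976.
Exponent = 2·216² / 34976 = 2.66789.
Bound = exp(−2.66789) = 0.06940.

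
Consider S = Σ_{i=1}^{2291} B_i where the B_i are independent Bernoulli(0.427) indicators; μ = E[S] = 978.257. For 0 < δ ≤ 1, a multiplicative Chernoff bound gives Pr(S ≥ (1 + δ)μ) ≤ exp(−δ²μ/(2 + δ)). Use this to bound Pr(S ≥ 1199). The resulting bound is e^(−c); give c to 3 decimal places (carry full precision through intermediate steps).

Write 1199 = (1 + δ)μ, so δ = 1199/978.257 − 1 = 0.2256493…
Then the exponent is δ²μ/(2 + δ) = (1199 − μ)² / (μ·(2 + δ)) = 22.380211.

22.380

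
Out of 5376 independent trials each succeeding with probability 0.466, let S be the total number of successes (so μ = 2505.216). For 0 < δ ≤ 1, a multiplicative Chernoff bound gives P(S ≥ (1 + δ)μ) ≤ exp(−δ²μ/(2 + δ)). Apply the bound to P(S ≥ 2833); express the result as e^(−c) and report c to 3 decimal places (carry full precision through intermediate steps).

20.127

Write 2833 = (1 + δ)μ, so δ = 2833/2505.216 − 1 = 0.1308406…
Then the exponent is δ²μ/(2 + δ) = (2833 − μ)² / (μ·(2 + δ)) = 20.127014.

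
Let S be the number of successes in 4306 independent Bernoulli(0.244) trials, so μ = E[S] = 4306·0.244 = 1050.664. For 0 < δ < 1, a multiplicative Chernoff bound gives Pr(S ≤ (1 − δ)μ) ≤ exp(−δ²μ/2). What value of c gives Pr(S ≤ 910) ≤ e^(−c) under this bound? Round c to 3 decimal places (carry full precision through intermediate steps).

Write 910 = (1 − δ)μ, so δ = 1 − 910/1050.664 = 0.1338811…
Then the exponent is δ²μ/2 = (μ − 910)²/(2μ) = 9.416122.

9.416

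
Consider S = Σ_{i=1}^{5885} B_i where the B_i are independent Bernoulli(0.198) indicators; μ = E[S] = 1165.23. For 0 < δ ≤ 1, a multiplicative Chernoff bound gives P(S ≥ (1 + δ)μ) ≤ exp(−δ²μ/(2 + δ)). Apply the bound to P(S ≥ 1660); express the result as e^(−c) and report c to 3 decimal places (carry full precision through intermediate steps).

86.647

Write 1660 = (1 + δ)μ, so δ = 1660/1165.23 − 1 = 0.4246115…
Then the exponent is δ²μ/(2 + δ) = (1660 − μ)² / (μ·(2 + δ)) = 86.646876.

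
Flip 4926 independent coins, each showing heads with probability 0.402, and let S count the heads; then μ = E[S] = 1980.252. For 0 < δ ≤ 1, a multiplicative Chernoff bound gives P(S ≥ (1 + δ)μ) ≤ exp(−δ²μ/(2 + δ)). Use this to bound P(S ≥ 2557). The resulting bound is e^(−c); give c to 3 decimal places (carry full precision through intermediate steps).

Write 2557 = (1 + δ)μ, so δ = 2557/1980.252 − 1 = 0.2912498…
Then the exponent is δ²μ/(2 + δ) = (2557 − μ)² / (μ·(2 + δ)) = 73.312713.

73.313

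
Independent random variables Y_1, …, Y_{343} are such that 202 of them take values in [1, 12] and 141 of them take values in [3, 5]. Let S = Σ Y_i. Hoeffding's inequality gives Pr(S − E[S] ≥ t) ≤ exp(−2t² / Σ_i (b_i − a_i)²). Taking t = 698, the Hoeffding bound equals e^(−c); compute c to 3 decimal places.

Σ(b_i − a_i)² = 202·11² + 141·2² = 25006.
c = 2t² / 25006 = 2·698² / 25006 = 38.9670.

38.967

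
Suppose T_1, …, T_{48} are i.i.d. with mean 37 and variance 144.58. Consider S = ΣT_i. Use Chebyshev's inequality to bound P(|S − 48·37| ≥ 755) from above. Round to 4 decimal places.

0.0122

Var(S) = n·Var(T_i) = 48·144.58 = 6939.84.
Chebyshev: P(|S − 48·37| ≥ 755) ≤ Var(S)/755² = 6939.84/570025 = 0.0122.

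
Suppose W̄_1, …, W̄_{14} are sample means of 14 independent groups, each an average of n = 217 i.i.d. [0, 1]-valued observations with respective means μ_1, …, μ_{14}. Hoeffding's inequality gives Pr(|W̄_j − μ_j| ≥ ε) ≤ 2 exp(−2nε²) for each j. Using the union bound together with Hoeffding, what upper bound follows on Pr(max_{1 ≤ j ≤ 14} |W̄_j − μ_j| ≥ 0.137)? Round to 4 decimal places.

0.0081

Per-experiment Hoeffding bound: 2·exp(−2·217·0.137²) = 2·exp(−8.14575) = 0.00057993.
Union bound over 14 events: 14·0.00057993 = 0.00812.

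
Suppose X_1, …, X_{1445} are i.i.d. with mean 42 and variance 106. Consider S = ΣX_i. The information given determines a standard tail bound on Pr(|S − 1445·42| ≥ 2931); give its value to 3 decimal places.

With mean and variance of each term known, Chebyshev's inequality bounds the deviation of the sum (or sample mean).
Var(S) = n·Var(X_i) = 1445·106 = 153170.
Chebyshev: Pr(|S − 1445·42| ≥ 2931) ≤ Var(S)/2931² = 153170/8590761 = 0.0178.

0.018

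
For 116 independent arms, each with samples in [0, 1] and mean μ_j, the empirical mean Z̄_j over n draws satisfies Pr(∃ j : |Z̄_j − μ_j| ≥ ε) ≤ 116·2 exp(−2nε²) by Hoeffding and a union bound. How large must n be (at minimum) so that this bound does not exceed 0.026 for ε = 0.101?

446

Need 2·116·exp(−2nε²) ≤ 0.026, i.e. exp(−2nε²) ≤ 0.026/232.
So 2nε² ≥ ln(232/0.026) = 9.096396.
Hence n ≥ 9.096396/(2·0.101²) = 445.858.
The smallest integer n is 446.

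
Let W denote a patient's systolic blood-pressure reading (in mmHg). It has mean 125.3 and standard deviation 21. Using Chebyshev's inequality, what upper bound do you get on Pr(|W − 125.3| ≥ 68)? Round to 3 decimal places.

Chebyshev: Pr(|W − μ| ≥ t) ≤ Var(W)/t².
Var(W) = σ² = 21² = 441.
Bound = 441 / 4624 = 0.0954.

0.095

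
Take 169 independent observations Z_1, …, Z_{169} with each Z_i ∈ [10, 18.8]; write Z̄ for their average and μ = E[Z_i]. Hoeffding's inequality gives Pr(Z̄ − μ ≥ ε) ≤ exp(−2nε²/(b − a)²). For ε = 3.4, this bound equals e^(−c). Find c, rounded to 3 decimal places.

50.456

c = 2nε²/(b − a)² = 2·169·3.4² / 8.8² = 50.4556.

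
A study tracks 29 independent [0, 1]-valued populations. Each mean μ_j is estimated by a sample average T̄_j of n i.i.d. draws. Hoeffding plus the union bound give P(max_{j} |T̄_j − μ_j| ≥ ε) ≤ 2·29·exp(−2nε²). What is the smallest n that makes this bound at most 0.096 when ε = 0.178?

102

Need 2·29·exp(−2nε²) ≤ 0.096, i.e. exp(−2nε²) ≤ 0.096/58.
So 2nε² ≥ ln(58/0.096) = 6.403850.
Hence n ≥ 6.403850/(2·0.178²) = 101.058.
The smallest integer n is 102.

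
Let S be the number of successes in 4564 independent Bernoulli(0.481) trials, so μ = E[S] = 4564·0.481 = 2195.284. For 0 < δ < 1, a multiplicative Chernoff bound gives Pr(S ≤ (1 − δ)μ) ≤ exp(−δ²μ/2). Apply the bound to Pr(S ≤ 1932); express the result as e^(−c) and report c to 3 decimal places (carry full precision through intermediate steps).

15.788

Write 1932 = (1 − δ)μ, so δ = 1 − 1932/2195.284 = 0.1199316…
Then the exponent is δ²μ/2 = (μ − 1932)²/(2μ) = 15.788040.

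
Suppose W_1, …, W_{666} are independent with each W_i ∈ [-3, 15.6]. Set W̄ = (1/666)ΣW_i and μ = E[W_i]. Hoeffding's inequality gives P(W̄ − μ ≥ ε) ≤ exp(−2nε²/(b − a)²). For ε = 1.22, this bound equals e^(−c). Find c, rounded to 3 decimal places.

5.731

c = 2nε²/(b − a)² = 2·666·1.22² / 18.6² = 5.7306.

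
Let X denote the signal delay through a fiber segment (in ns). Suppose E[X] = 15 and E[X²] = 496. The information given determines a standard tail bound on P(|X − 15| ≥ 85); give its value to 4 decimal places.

The first two moments determine the variance, so Chebyshev's inequality is the sharpest standard bound available.
Var(X) = E[X²] − (E[X])² = 496 − 225 = 271.
Chebyshev's inequality: P(|X − μ| ≥ t) ≤ Var(X)/t² = 271/7225 = 0.0375.

0.0375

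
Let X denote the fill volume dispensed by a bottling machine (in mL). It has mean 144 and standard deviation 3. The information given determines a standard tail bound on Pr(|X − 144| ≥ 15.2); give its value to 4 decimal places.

Mean and variance are known, so Chebyshev's inequality applies.
Chebyshev: Pr(|X − μ| ≥ t) ≤ Var(X)/t².
Var(X) = σ² = 3² = 9.
Bound = 9 / 231.04 = 0.0390.

0.0390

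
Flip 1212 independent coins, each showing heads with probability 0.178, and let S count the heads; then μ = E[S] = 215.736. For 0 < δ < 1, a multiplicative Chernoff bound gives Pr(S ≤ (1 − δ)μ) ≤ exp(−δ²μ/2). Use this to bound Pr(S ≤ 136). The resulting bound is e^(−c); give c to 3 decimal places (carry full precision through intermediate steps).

Write 136 = (1 − δ)μ, so δ = 1 − 136/215.736 = 0.3695999…
Then the exponent is δ²μ/2 = (μ − 136)²/(2μ) = 14.735208.

14.735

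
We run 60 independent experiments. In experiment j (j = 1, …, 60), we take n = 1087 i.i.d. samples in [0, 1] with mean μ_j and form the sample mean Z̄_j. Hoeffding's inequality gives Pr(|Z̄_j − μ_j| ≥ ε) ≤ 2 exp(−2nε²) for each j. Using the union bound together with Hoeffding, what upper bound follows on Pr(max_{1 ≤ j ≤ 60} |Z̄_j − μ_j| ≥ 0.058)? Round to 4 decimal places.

0.0800

Per-experiment Hoeffding bound: 2·exp(−2·1087·0.058²) = 2·exp(−7.31334) = 0.0013332.
Union bound over 60 events: 60·0.0013332 = 0.07999.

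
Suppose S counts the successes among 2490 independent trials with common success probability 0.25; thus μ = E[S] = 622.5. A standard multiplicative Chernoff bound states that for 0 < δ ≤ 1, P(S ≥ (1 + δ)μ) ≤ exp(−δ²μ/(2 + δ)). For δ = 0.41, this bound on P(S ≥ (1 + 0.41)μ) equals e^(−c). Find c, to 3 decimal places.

c = δ²μ/(2 + δ) = 0.41²·622.5/(2 + 0.41) = 43.4200.

43.420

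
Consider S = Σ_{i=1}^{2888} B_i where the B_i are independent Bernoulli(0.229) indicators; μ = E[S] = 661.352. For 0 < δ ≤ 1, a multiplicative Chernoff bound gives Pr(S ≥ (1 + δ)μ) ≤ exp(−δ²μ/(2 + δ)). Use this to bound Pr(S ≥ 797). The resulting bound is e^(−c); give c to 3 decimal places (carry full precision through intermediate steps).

Write 797 = (1 + δ)μ, so δ = 797/661.352 − 1 = 0.2051071…
Then the exponent is δ²μ/(2 + δ) = (797 − μ)² / (μ·(2 + δ)) = 12.617242.

12.617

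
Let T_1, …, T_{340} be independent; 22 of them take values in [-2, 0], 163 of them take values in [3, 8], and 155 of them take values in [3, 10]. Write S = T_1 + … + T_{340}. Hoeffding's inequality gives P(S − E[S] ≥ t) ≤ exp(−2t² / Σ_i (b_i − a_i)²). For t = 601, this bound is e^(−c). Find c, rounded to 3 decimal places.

61.439

Σ(b_i − a_i)² = 22·2² + 163·5² + 155·7² = 11758.
c = 2t² / 11758 = 2·601² / 11758 = 61.4392.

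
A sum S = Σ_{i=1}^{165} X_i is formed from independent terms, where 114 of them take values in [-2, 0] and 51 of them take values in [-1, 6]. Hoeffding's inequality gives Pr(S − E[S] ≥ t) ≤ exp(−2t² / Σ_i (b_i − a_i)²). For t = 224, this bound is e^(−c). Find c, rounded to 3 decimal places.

33.960

Σ(b_i − a_i)² = 114·2² + 51·7² = 2955.
c = 2t² / 2955 = 2·224² / 2955 = 33.9601.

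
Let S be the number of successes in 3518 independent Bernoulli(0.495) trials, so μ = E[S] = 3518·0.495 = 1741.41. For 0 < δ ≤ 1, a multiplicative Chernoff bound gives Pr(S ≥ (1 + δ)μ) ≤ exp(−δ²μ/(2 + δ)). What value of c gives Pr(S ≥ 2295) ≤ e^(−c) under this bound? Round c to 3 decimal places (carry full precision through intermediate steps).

Write 2295 = (1 + δ)μ, so δ = 2295/1741.41 − 1 = 0.3178976…
Then the exponent is δ²μ/(2 + δ) = (2295 − μ)² / (μ·(2 + δ)) = 75.924370.

75.924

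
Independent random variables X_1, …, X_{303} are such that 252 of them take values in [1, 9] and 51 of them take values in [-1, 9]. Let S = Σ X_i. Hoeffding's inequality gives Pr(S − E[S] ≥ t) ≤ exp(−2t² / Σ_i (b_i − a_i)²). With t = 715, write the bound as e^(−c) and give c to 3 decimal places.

48.165

Σ(b_i − a_i)² = 252·8² + 51·10² = 21228.
c = 2t² / 21228 = 2·715² / 21228 = 48.1652.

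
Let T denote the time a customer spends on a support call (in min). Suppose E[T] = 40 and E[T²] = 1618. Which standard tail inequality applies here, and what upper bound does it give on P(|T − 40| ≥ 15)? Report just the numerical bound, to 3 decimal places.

The first two moments determine the variance, so Chebyshev's inequality is the sharpest standard bound available.
Var(T) = E[T²] − (E[T])² = 1618 − 1600 = 18.
Chebyshev's inequality: P(|T − μ| ≥ t) ≤ Var(T)/t² = 18/225 = 0.0800.

0.080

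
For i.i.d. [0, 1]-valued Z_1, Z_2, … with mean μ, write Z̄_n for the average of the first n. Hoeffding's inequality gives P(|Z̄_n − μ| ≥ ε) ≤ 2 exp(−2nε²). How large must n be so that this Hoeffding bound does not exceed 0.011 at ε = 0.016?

10163

Require 2·exp(−2nε²) ≤ 0.011, i.e. 2nε² ≥ ln(2/0.011) = 5.203007.
So n ≥ 5.203007 / (2·0.016²) = 10162.123.
The smallest integer n is 10163.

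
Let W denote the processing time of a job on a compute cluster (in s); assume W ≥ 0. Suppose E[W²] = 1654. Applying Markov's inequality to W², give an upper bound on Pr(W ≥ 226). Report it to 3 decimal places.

0.032

Since W ≥ 0, the event {W ≥ 226} is the same as {W² ≥ 51076}.
Markov's inequality applied to W² gives Pr(W² ≥ 51076) ≤ E[W²]/51076 = 1654/51076 = 0.0324.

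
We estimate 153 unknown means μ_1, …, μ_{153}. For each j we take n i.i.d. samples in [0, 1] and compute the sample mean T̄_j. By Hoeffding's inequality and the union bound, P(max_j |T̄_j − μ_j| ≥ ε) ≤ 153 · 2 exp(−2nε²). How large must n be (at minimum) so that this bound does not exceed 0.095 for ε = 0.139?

Need 2·153·exp(−2nε²) ≤ 0.095, i.e. exp(−2nε²) ≤ 0.095/306.
So 2nε² ≥ ln(306/0.095) = 8.077463.
Hence n ≥ 8.077463/(2·0.139²) = 209.033.
The smallest integer n is 210.

210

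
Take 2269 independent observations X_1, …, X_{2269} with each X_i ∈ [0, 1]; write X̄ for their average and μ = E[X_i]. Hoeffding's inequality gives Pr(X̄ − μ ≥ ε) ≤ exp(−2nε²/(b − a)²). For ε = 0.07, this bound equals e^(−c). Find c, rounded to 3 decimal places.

c = 2nε²/(b − a)² = 2·2269·0.07² / 1² = 22.2362.

22.236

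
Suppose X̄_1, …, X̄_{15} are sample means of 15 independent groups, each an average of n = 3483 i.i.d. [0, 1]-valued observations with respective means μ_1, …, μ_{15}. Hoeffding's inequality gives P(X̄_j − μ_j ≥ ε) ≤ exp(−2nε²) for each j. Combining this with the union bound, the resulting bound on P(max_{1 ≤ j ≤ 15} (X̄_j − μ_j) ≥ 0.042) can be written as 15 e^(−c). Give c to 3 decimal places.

12.288

Union bound over the 15 events: P(max_{1 ≤ j ≤ 15} (X̄_j − μ_j) ≥ 0.042) ≤ 15·exp(−2nε²) = 15 exp(−2·3483·0.042²).
So c = 2·3483·0.042² = 12.2880.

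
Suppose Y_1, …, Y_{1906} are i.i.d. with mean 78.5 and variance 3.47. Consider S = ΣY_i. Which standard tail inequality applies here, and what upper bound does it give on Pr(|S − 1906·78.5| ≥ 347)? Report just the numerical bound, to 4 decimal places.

With mean and variance of each term known, Chebyshev's inequality bounds the deviation of the sum (or sample mean).
Var(S) = n·Var(Y_i) = 1906·3.47 = 6613.82.
Chebyshev: Pr(|S − 1906·78.5| ≥ 347) ≤ Var(S)/347² = 6613.82/120409 = 0.0549.

0.0549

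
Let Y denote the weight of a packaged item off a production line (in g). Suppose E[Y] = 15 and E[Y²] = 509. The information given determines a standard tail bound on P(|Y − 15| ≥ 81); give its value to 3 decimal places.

0.043

The first two moments determine the variance, so Chebyshev's inequality is the sharpest standard bound available.
Var(Y) = E[Y²] − (E[Y])² = 509 − 225 = 284.
Chebyshev's inequality: P(|Y − μ| ≥ t) ≤ Var(Y)/t² = 284/6561 = 0.0433.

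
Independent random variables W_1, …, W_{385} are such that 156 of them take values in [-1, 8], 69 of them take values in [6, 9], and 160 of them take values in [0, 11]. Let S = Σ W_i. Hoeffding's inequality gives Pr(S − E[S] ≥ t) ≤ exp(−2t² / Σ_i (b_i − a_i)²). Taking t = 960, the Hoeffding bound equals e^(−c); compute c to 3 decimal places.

Σ(b_i − a_i)² = 156·9² + 69·3² + 160·11² = 32617.
c = 2t² / 32617 = 2·960² / 32617 = 56.5104.

56.510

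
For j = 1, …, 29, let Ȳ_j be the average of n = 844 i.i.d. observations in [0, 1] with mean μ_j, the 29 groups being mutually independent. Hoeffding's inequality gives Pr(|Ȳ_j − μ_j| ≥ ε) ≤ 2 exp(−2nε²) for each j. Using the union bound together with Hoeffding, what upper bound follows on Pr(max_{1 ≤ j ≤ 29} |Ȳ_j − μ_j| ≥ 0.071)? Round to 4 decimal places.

0.0117

Per-experiment Hoeffding bound: 2·exp(−2·844·0.071²) = 2·exp(−8.50921) = 0.00040321.
Union bound over 29 events: 29·0.00040321 = 0.01169.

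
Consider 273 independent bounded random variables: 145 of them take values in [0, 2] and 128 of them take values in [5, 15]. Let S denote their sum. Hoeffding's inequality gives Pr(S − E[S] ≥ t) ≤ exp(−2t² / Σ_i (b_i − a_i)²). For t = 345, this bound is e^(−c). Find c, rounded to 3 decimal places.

Σ(b_i − a_i)² = 145·2² + 128·10² = 13380.
c = 2t² / 13380 = 2·345² / 13380 = 17.7915.

17.791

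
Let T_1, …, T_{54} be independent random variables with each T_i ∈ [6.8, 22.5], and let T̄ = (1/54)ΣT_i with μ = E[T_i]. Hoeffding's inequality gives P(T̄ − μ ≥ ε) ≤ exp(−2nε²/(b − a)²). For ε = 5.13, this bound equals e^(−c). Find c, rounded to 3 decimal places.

c = 2nε²/(b − a)² = 2·54·5.13² / 15.7² = 11.5308.

11.531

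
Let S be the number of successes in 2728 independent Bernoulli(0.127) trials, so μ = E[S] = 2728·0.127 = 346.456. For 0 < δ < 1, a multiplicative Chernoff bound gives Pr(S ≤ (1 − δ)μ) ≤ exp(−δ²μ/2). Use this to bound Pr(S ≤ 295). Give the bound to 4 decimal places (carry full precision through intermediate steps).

Write 295 = (1 − δ)μ, so δ = 1 − 295/346.456 = 0.148521…
Then the exponent is δ²μ/2 = (μ − 295)²/(2μ) = 3.821149.
Bound = exp(−3.821149) = 0.02190.

0.0219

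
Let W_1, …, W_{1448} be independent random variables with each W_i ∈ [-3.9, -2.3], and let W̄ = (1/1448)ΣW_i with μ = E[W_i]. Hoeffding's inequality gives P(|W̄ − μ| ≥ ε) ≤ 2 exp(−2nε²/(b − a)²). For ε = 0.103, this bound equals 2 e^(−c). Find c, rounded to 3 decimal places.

c = 2nε²/(b − a)² = 2·1448·0.103² / 1.6² = 12.0014.

12.001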